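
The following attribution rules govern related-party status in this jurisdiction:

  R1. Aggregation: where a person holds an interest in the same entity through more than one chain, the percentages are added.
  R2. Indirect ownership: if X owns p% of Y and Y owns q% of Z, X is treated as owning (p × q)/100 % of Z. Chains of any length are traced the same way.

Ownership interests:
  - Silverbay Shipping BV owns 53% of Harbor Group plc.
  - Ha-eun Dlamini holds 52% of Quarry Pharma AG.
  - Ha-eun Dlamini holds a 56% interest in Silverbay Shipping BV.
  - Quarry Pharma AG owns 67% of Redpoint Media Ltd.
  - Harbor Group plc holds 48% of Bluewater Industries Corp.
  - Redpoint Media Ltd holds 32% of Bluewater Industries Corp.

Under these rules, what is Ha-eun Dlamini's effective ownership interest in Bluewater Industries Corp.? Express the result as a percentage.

Chain via Quarry Pharma AG → Redpoint Media Ltd (R2): 52% × 67% × 32% = 11.1488% of Bluewater Industries Corp.
Chain via Silverbay Shipping BV → Harbor Group plc (R2): 56% × 53% × 48% = 14.2464% of Bluewater Industries Corp.
Aggregating (R1): 11.1488% + 14.2464% = 25.3952%.

25.3952%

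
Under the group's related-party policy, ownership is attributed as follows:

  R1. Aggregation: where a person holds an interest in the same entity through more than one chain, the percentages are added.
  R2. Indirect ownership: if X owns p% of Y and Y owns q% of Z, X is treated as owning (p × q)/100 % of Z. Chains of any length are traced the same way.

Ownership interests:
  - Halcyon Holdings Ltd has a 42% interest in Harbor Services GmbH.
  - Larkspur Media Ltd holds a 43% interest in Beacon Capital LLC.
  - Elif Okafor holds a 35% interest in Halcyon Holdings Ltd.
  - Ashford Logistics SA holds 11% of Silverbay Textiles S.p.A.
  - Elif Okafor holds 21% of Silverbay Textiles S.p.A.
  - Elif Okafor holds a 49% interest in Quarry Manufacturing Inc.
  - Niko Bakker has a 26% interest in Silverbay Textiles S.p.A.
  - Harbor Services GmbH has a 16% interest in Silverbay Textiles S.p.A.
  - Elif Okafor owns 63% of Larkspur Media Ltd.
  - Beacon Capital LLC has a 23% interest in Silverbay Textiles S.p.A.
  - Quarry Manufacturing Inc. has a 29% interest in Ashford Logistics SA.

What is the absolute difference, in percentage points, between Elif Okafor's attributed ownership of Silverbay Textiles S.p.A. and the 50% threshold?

Chain via Halcyon Holdings Ltd → Harbor Services GmbH (R2): 35% × 42% × 16% = 2.352% of Silverbay Textiles S.p.A.
Chain via Quarry Manufacturing Inc. → Ashford Logistics SA (R2): 49% × 29% × 11% = 1.5631% of Silverbay Textiles S.p.A.
Chain via Larkspur Media Ltd → Beacon Capital LLC (R2): 63% × 43% × 23% = 6.2307% of Silverbay Textiles S.p.A.
Direct interest in Silverbay Textiles S.p.A: 21%.
Aggregating (R1): 2.352% + 1.5631% + 6.2307% + 21% = 31.1458%.
31.1458% falls short of the 50% threshold by 18.8542 percentage points.

18.8542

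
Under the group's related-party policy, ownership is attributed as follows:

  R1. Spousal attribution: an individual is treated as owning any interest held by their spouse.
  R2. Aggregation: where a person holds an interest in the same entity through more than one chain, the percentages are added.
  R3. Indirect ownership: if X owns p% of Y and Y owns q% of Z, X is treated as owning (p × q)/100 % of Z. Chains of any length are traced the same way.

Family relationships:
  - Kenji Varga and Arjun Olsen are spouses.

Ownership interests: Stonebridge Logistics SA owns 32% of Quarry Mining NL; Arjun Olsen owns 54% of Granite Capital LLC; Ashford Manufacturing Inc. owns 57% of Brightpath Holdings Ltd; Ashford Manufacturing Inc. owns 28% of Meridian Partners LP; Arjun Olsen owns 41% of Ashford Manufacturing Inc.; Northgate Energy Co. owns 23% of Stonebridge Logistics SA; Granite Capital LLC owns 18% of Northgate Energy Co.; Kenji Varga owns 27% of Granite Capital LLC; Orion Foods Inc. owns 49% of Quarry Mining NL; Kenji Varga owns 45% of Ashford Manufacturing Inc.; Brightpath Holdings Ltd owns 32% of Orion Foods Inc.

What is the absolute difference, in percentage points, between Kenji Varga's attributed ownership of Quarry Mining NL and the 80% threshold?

71.240576

By spousal attribution (R1), Kenji Varga is treated as also owning Arjun Olsen's interest in Ashford Manufacturing Inc, giving 45% + 41% = 86%.
By spousal attribution (R1), Kenji Varga is treated as also owning Arjun Olsen's interest in Granite Capital LLC, giving 27% + 54% = 81%.
Chain via Ashford Manufacturing Inc. → Brightpath Holdings Ltd → Orion Foods Inc. (R3): 86% × 57% × 32% × 49% = 7.686336% of Quarry Mining NL.
Chain via Granite Capital LLC → Northgate Energy Co. → Stonebridge Logistics SA (R3): 81% × 18% × 23% × 32% = 1.073088% of Quarry Mining NL.
Aggregating (R2): 7.686336% + 1.073088% = 8.759424%.
8.759424% falls short of the 80% threshold by 71.240576 percentage points.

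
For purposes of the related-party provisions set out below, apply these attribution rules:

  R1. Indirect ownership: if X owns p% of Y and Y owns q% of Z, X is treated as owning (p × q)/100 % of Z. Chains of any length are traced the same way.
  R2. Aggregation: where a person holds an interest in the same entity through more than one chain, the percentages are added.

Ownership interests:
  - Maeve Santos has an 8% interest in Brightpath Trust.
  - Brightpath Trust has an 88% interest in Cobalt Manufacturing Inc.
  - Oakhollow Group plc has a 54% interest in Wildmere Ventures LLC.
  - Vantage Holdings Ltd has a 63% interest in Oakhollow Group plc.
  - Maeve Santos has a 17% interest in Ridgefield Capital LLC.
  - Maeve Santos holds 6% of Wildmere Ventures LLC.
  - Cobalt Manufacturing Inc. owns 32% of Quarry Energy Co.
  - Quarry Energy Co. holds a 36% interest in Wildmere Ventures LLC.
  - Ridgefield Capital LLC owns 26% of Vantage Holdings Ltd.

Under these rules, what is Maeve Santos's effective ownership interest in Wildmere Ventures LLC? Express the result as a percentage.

Chain via Ridgefield Capital LLC → Vantage Holdings Ltd → Oakhollow Group plc (R1): 17% × 26% × 63% × 54% = 1.503684% of Wildmere Ventures LLC.
Chain via Brightpath Trust → Cobalt Manufacturing Inc. → Quarry Energy Co. (R1): 8% × 88% × 32% × 36% = 0.811008% of Wildmere Ventures LLC.
Direct interest in Wildmere Ventures LLC: 6%.
Aggregating (R2): 1.503684% + 0.811008% + 6% = 8.314692%.

8.314692%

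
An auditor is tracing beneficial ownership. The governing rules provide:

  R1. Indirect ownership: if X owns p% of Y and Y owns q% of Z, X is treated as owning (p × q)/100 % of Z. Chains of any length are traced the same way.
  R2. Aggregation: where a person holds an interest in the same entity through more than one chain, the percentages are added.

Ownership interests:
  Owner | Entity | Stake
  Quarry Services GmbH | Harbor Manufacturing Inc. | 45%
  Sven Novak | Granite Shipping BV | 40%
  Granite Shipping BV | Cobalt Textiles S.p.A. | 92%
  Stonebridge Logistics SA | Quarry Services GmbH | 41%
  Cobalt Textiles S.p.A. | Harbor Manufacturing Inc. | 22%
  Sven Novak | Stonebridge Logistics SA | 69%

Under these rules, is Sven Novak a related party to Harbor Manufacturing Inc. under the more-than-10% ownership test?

Yes

Chain via Stonebridge Logistics SA → Quarry Services GmbH (R1): 69% × 41% × 45% = 12.7305% of Harbor Manufacturing Inc.
Chain via Granite Shipping BV → Cobalt Textiles S.p.A. (R1): 40% × 92% × 22% = 8.096% of Harbor Manufacturing Inc.
Aggregating (R2): 12.7305% + 8.096% = 20.8265%.
20.8265% exceeds the 10% threshold, so Sven is a related party to Harbor Manufacturing Inc.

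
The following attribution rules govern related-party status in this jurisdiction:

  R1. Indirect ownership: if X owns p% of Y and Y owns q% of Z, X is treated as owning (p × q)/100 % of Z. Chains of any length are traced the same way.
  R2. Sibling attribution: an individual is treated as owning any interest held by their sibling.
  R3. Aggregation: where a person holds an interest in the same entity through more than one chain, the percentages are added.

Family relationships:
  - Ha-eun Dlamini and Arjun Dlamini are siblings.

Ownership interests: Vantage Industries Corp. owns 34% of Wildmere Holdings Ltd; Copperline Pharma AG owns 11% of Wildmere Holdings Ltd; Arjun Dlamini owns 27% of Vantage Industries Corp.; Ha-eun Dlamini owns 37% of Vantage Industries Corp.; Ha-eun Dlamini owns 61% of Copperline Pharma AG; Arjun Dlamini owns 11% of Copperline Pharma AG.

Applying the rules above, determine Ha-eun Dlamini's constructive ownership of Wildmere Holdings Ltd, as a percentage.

By sibling attribution (R2), Ha-eun Dlamini is treated as also owning Arjun Dlamini's interest in Vantage Industries Corp, giving 37% + 27% = 64%.
By sibling attribution (R2), Ha-eun Dlamini is treated as also owning Arjun Dlamini's interest in Copperline Pharma AG, giving 61% + 11% = 72%.
Chain via Vantage Industries Corp. (R1): 64% × 34% = 21.76% of Wildmere Holdings Ltd.
Chain via Copperline Pharma AG (R1): 72% × 11% = 7.92% of Wildmere Holdings Ltd.
Aggregating (R3): 21.76% + 7.92% = 29.68%.

29.68%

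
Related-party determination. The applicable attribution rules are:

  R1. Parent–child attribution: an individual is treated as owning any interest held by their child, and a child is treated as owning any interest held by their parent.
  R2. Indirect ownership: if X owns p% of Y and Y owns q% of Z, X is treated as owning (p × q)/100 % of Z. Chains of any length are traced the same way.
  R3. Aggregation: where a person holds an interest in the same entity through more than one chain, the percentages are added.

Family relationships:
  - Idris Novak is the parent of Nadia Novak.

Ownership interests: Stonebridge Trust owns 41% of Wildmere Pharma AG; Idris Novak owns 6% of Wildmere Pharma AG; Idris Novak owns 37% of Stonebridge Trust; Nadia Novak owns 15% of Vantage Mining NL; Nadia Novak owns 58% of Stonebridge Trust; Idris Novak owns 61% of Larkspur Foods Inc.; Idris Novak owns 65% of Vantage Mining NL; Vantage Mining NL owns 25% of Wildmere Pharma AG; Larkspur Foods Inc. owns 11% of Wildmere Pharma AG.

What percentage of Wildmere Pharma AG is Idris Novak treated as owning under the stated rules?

71.66%

By parent–child attribution (R1), Idris Novak is treated as also owning Nadia Novak's interest in Stonebridge Trust, giving 37% + 58% = 95%.
By parent–child attribution (R1), Idris Novak is treated as also owning Nadia Novak's interest in Vantage Mining NL, giving 65% + 15% = 80%.
Chain via Larkspur Foods Inc. (R2): 61% × 11% = 6.71% of Wildmere Pharma AG.
Chain via Stonebridge Trust (R2): 95% × 41% = 38.95% of Wildmere Pharma AG.
Chain via Vantage Mining NL (R2): 80% × 25% = 20% of Wildmere Pharma AG.
Direct interest in Wildmere Pharma AG: 6%.
Aggregating (R3): 6.71% + 38.95% + 20% + 6% = 71.66%.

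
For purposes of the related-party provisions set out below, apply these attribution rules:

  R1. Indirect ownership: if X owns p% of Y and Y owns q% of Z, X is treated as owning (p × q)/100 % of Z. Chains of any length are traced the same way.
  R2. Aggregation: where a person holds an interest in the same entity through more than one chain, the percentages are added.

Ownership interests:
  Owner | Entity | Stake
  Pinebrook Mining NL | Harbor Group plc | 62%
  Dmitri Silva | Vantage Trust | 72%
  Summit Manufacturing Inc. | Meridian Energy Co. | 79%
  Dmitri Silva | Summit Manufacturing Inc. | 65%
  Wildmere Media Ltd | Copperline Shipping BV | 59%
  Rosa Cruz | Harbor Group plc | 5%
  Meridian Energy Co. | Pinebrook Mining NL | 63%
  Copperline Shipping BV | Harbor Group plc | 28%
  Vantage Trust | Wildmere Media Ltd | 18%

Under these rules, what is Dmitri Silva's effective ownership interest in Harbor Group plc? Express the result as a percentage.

22.198302%

Chain via Summit Manufacturing Inc. → Meridian Energy Co. → Pinebrook Mining NL (R1): 65% × 79% × 63% × 62% = 20.05731% of Harbor Group plc.
Chain via Vantage Trust → Wildmere Media Ltd → Copperline Shipping BV (R1): 72% × 18% × 59% × 28% = 2.140992% of Harbor Group plc.
Aggregating (R2): 20.05731% + 2.140992% = 22.198302%.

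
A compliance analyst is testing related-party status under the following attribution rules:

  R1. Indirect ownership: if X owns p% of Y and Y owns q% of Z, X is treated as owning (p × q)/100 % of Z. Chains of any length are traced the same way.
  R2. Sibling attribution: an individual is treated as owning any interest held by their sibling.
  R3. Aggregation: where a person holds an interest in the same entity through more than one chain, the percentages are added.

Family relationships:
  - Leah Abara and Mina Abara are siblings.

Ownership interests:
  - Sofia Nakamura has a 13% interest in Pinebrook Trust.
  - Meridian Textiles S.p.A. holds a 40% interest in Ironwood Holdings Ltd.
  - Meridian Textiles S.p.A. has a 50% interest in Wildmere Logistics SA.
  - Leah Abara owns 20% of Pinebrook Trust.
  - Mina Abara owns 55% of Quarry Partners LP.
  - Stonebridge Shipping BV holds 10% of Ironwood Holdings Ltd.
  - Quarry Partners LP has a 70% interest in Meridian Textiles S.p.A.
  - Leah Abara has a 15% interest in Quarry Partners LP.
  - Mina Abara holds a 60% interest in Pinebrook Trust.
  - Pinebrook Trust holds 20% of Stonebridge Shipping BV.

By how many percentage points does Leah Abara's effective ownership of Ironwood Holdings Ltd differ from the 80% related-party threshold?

58.8

By sibling attribution (R2), Leah Abara is treated as also owning Mina Abara's interest in Pinebrook Trust, giving 20% + 60% = 80%.
By sibling attribution (R2), Leah Abara is treated as also owning Mina Abara's interest in Quarry Partners LP, giving 15% + 55% = 70%.
Chain via Pinebrook Trust → Stonebridge Shipping BV (R1): 80% × 20% × 10% = 1.6% of Ironwood Holdings Ltd.
Chain via Quarry Partners LP → Meridian Textiles S.p.A. (R1): 70% × 70% × 40% = 19.6% of Ironwood Holdings Ltd.
Aggregating (R3): 1.6% + 19.6% = 21.2%.
21.2% falls short of the 80% threshold by 58.8 percentage points.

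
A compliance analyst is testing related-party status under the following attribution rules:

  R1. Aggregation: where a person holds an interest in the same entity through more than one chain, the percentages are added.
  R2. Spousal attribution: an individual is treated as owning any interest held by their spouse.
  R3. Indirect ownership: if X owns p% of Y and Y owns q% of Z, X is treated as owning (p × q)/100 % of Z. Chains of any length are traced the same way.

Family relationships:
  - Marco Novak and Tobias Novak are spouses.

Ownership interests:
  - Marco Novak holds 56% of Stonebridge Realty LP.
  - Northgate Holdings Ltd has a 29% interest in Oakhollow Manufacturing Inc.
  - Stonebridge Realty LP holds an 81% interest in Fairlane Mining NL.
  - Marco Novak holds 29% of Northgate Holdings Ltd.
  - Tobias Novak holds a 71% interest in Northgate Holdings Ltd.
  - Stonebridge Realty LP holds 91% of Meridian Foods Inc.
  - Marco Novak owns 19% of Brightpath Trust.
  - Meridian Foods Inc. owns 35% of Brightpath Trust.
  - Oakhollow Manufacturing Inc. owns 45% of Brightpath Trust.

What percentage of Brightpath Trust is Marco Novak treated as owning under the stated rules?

49.886%

By spousal attribution (R2), Marco Novak is treated as also owning Tobias Novak's interest in Northgate Holdings Ltd, giving 29% + 71% = 100%.
Chain via Northgate Holdings Ltd → Oakhollow Manufacturing Inc. (R3): 100% × 29% × 45% = 13.05% of Brightpath Trust.
Chain via Stonebridge Realty LP → Meridian Foods Inc. (R3): 56% × 91% × 35% = 17.836% of Brightpath Trust.
Direct interest in Brightpath Trust: 19%.
Aggregating (R1): 13.05% + 17.836% + 19% = 49.886%.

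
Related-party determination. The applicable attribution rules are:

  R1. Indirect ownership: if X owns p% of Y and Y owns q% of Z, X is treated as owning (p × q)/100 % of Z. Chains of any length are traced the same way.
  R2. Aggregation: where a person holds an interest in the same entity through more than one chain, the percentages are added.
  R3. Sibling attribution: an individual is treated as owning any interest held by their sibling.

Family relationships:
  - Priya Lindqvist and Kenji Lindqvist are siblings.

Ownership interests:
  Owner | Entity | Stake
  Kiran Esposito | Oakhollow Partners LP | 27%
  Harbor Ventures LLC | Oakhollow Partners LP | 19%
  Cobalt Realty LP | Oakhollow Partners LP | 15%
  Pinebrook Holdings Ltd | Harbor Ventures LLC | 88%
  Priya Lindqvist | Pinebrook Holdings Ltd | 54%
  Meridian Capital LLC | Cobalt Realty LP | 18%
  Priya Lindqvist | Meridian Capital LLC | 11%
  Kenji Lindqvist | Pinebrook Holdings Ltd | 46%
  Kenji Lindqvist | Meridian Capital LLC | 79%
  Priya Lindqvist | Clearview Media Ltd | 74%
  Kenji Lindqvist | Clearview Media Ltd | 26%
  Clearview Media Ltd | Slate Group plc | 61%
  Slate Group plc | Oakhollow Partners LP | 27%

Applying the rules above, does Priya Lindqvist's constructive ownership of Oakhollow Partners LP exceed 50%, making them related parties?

No

By sibling attribution (R3), Priya Lindqvist is treated as also owning Kenji Lindqvist's interest in Clearview Media Ltd, giving 74% + 26% = 100%.
By sibling attribution (R3), Priya Lindqvist is treated as also owning Kenji Lindqvist's interest in Meridian Capital LLC, giving 11% + 79% = 90%.
By sibling attribution (R3), Priya Lindqvist is treated as also owning Kenji Lindqvist's interest in Pinebrook Holdings Ltd, giving 54% + 46% = 100%.
Chain via Clearview Media Ltd → Slate Group plc (R1): 100% × 61% × 27% = 16.47% of Oakhollow Partners LP.
Chain via Meridian Capital LLC → Cobalt Realty LP (R1): 90% × 18% × 15% = 2.43% of Oakhollow Partners LP.
Chain via Pinebrook Holdings Ltd → Harbor Ventures LLC (R1): 100% × 88% × 19% = 16.72% of Oakhollow Partners LP.
Aggregating (R2): 16.47% + 2.43% + 16.72% = 35.62%.
35.62% does not exceed the 50% threshold, so Priya is not a related party to Oakhollow Partners LP.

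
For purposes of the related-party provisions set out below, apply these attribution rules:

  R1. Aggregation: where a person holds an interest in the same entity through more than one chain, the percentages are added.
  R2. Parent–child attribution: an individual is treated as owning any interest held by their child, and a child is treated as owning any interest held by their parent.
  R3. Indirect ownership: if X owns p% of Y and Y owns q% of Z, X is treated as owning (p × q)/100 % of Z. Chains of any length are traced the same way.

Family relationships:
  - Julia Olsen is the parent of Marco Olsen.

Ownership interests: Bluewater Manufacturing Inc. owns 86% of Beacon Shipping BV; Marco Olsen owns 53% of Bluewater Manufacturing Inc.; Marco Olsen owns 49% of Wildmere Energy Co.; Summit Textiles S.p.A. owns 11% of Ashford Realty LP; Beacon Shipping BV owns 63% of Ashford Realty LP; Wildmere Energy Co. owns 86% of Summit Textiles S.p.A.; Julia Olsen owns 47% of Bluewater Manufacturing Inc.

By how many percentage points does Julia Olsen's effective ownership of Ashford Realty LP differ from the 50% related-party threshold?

8.8154

By parent–child attribution (R2), Julia Olsen is treated as also owning Marco Olsen's interest in Bluewater Manufacturing Inc, giving 47% + 53% = 100%.
By parent–child attribution (R2), Julia Olsen is treated as owning Marco Olsen's 49% interest in Wildmere Energy Co.
Chain via Bluewater Manufacturing Inc. → Beacon Shipping BV (R3): 100% × 86% × 63% = 54.18% of Ashford Realty LP.
Chain via Wildmere Energy Co. → Summit Textiles S.p.A. (R3): 49% × 86% × 11% = 4.6354% of Ashford Realty LP.
Aggregating (R1): 54.18% + 4.6354% = 58.8154%.
58.8154% exceeds the 50% threshold by 8.8154 percentage points.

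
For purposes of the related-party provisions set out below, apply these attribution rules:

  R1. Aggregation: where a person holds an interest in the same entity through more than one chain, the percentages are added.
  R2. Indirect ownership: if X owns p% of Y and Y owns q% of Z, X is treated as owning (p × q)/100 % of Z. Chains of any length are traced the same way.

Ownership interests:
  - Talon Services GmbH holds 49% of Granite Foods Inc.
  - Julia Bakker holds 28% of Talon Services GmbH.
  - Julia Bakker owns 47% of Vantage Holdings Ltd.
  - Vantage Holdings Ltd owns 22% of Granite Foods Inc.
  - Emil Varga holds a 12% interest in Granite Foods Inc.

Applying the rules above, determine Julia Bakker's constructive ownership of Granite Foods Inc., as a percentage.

Chain via Vantage Holdings Ltd (R2): 47% × 22% = 10.34% of Granite Foods Inc.
Chain via Talon Services GmbH (R2): 28% × 49% = 13.72% of Granite Foods Inc.
Aggregating (R1): 10.34% + 13.72% = 24.06%.

24.06%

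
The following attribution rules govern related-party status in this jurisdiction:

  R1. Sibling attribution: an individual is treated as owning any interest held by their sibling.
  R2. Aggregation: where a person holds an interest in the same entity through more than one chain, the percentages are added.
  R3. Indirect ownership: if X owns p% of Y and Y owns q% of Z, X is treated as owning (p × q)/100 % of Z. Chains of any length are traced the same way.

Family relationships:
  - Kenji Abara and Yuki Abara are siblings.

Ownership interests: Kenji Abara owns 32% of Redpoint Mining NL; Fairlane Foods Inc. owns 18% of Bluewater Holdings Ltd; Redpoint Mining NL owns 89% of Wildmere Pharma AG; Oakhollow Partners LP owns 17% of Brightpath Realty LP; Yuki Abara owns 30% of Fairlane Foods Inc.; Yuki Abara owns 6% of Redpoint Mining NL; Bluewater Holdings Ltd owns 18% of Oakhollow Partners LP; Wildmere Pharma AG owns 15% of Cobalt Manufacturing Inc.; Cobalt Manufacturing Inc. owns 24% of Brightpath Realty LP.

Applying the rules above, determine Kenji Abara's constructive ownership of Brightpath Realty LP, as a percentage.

1.38276%

By sibling attribution (R1), Kenji Abara is treated as also owning Yuki Abara's interest in Redpoint Mining NL, giving 32% + 6% = 38%.
By sibling attribution (R1), Kenji Abara is treated as owning Yuki Abara's 30% interest in Fairlane Foods Inc.
Chain via Redpoint Mining NL → Wildmere Pharma AG → Cobalt Manufacturing Inc. (R3): 38% × 89% × 15% × 24% = 1.21752% of Brightpath Realty LP.
Chain via Fairlane Foods Inc. → Bluewater Holdings Ltd → Oakhollow Partners LP (R3): 30% × 18% × 18% × 17% = 0.16524% of Brightpath Realty LP.
Aggregating (R2): 1.21752% + 0.16524% = 1.38276%.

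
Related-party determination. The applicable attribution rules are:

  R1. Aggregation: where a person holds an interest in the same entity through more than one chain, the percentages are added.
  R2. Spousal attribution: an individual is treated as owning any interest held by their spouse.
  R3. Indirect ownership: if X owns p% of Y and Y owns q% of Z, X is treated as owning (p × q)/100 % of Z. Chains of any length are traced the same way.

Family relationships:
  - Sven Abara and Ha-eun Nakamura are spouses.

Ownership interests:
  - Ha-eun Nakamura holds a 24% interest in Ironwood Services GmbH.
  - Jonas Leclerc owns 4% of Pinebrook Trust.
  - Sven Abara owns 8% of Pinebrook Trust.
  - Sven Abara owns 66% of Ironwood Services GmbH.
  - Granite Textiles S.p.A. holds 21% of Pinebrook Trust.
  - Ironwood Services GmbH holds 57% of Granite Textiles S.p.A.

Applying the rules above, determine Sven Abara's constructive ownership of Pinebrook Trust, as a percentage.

By spousal attribution (R2), Sven Abara is treated as also owning Ha-eun Nakamura's interest in Ironwood Services GmbH, giving 66% + 24% = 90%.
Chain via Ironwood Services GmbH → Granite Textiles S.p.A. (R3): 90% × 57% × 21% = 10.773% of Pinebrook Trust.
Direct interest in Pinebrook Trust: 8%.
Aggregating (R1): 10.773% + 8% = 18.773%.

18.773%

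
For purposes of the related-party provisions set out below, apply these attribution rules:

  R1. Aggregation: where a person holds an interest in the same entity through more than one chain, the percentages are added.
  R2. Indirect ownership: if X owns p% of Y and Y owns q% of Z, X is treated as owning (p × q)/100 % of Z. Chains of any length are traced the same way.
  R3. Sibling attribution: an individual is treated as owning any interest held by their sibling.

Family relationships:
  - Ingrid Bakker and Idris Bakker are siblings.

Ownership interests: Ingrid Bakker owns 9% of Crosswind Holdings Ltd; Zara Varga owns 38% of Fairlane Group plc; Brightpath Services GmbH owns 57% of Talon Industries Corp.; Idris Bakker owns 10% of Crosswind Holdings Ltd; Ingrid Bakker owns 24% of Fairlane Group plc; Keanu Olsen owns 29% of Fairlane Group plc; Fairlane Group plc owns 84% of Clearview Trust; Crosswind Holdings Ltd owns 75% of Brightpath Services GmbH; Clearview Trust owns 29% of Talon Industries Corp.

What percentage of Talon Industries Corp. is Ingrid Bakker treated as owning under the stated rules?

13.9689%

By sibling attribution (R3), Ingrid Bakker is treated as also owning Idris Bakker's interest in Crosswind Holdings Ltd, giving 9% + 10% = 19%.
Chain via Fairlane Group plc → Clearview Trust (R2): 24% × 84% × 29% = 5.8464% of Talon Industries Corp.
Chain via Crosswind Holdings Ltd → Brightpath Services GmbH (R2): 19% × 75% × 57% = 8.1225% of Talon Industries Corp.
Aggregating (R1): 5.8464% + 8.1225% = 13.9689%.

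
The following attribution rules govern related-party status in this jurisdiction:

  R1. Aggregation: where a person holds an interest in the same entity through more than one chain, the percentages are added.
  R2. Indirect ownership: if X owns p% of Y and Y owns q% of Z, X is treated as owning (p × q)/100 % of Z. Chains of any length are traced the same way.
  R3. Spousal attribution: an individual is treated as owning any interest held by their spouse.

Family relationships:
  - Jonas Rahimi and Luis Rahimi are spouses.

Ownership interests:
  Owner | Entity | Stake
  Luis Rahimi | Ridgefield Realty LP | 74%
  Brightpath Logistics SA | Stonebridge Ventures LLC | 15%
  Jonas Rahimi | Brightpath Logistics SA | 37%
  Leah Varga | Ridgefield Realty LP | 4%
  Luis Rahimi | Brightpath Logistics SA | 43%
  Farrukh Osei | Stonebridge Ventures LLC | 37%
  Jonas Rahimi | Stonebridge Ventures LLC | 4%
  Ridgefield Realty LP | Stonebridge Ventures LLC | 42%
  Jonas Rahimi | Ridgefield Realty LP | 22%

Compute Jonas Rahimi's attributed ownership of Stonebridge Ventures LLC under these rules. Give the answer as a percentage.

56.32%

By spousal attribution (R3), Jonas Rahimi is treated as also owning Luis Rahimi's interest in Ridgefield Realty LP, giving 22% + 74% = 96%.
By spousal attribution (R3), Jonas Rahimi is treated as also owning Luis Rahimi's interest in Brightpath Logistics SA, giving 37% + 43% = 80%.
Chain via Ridgefield Realty LP (R2): 96% × 42% = 40.32% of Stonebridge Ventures LLC.
Chain via Brightpath Logistics SA (R2): 80% × 15% = 12% of Stonebridge Ventures LLC.
Direct interest in Stonebridge Ventures LLC: 4%.
Aggregating (R1): 40.32% + 12% + 4% = 56.32%.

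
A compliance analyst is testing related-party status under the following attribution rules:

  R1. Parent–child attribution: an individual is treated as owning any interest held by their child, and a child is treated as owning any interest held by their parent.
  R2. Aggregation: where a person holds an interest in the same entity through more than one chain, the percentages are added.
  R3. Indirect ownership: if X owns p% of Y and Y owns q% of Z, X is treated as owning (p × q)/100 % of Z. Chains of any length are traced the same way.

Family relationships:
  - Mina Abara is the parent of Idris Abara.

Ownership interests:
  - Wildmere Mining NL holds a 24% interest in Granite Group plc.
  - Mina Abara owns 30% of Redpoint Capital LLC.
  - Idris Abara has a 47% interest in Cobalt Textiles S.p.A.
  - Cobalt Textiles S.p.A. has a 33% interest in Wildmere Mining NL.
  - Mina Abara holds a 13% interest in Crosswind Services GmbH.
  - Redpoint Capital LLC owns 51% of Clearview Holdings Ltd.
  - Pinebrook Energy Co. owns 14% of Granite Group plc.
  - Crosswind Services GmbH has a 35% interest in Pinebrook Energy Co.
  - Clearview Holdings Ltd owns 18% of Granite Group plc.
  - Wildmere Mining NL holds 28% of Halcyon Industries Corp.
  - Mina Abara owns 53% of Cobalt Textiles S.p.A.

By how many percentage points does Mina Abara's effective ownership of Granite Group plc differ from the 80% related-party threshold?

By parent–child attribution (R1), Mina Abara is treated as also owning Idris Abara's interest in Cobalt Textiles S.p.A, giving 53% + 47% = 100%.
Chain via Cobalt Textiles S.p.A. → Wildmere Mining NL (R3): 100% × 33% × 24% = 7.92% of Granite Group plc.
Chain via Crosswind Services GmbH → Pinebrook Energy Co. (R3): 13% × 35% × 14% = 0.637% of Granite Group plc.
Chain via Redpoint Capital LLC → Clearview Holdings Ltd (R3): 30% × 51% × 18% = 2.754% of Granite Group plc.
Aggregating (R2): 7.92% + 0.637% + 2.754% = 11.311%.
11.311% falls short of the 80% threshold by 68.689 percentage points.

68.689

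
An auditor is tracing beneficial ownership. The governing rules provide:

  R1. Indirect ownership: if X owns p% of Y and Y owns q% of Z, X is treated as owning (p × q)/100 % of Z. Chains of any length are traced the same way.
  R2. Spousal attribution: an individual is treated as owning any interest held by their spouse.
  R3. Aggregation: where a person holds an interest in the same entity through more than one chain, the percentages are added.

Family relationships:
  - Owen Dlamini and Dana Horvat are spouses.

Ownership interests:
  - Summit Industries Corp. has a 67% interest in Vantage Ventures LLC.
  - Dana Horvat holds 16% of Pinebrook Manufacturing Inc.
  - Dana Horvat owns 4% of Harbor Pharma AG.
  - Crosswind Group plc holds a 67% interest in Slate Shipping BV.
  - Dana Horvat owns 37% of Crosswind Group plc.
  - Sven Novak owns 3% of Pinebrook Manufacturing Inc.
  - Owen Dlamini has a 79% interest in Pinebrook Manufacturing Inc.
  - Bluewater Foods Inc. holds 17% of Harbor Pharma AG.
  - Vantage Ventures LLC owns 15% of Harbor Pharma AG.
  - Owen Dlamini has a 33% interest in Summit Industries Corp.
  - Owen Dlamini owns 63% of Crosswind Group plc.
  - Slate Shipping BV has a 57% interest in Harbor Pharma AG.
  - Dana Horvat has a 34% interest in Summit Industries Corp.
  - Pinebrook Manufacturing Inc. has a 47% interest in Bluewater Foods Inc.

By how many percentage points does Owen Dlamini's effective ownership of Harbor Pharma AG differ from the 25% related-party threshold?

31.514

By spousal attribution (R2), Owen Dlamini is treated as also owning Dana Horvat's interest in Crosswind Group plc, giving 63% + 37% = 100%.
By spousal attribution (R2), Owen Dlamini is treated as also owning Dana Horvat's interest in Summit Industries Corp, giving 33% + 34% = 67%.
By spousal attribution (R2), Owen Dlamini is treated as also owning Dana Horvat's interest in Pinebrook Manufacturing Inc, giving 79% + 16% = 95%.
By spousal attribution (R2), Owen Dlamini is treated as owning Dana Horvat's 4% interest in Harbor Pharma AG.
Chain via Crosswind Group plc → Slate Shipping BV (R1): 100% × 67% × 57% = 38.19% of Harbor Pharma AG.
Chain via Summit Industries Corp. → Vantage Ventures LLC (R1): 67% × 67% × 15% = 6.7335% of Harbor Pharma AG.
Chain via Pinebrook Manufacturing Inc. → Bluewater Foods Inc. (R1): 95% × 47% × 17% = 7.5905% of Harbor Pharma AG.
Direct interest in Harbor Pharma AG: 4%.
Aggregating (R3): 38.19% + 6.7335% + 7.5905% + 4% = 56.514%.
56.514% exceeds the 25% threshold by 31.514 percentage points.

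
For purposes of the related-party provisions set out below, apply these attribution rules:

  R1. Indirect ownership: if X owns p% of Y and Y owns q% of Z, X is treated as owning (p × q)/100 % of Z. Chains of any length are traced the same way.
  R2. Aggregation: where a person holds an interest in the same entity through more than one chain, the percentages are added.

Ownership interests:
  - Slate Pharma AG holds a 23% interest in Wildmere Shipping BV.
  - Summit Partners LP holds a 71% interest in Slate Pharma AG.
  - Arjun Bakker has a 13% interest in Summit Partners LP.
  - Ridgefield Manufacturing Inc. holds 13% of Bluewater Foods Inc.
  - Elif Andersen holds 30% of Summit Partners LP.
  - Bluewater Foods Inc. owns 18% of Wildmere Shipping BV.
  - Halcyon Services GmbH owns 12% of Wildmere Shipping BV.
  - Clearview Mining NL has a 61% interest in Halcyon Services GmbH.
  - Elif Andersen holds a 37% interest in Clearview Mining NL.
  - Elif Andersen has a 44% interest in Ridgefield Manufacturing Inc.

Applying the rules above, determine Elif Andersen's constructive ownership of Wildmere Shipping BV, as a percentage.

Chain via Clearview Mining NL → Halcyon Services GmbH (R1): 37% × 61% × 12% = 2.7084% of Wildmere Shipping BV.
Chain via Ridgefield Manufacturing Inc. → Bluewater Foods Inc. (R1): 44% × 13% × 18% = 1.0296% of Wildmere Shipping BV.
Chain via Summit Partners LP → Slate Pharma AG (R1): 30% × 71% × 23% = 4.899% of Wildmere Shipping BV.
Aggregating (R2): 2.7084% + 1.0296% + 4.899% = 8.637%.

8.637%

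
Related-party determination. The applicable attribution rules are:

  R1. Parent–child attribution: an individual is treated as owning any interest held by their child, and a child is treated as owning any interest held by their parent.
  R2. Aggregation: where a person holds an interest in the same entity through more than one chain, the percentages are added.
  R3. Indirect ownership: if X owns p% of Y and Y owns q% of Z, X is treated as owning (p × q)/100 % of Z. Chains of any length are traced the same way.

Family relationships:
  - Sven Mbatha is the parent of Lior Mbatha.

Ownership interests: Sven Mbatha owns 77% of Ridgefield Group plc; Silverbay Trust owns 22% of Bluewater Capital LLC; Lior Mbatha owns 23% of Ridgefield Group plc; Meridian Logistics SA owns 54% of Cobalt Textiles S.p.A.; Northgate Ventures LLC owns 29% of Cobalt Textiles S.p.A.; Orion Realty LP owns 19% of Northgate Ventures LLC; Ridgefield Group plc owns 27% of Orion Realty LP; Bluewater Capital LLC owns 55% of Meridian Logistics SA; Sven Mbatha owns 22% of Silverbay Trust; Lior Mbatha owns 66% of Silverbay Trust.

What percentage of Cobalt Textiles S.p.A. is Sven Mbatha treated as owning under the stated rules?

7.23762%

By parent–child attribution (R1), Sven Mbatha is treated as also owning Lior Mbatha's interest in Silverbay Trust, giving 22% + 66% = 88%.
By parent–child attribution (R1), Sven Mbatha is treated as also owning Lior Mbatha's interest in Ridgefield Group plc, giving 77% + 23% = 100%.
Chain via Silverbay Trust → Bluewater Capital LLC → Meridian Logistics SA (R3): 88% × 22% × 55% × 54% = 5.74992% of Cobalt Textiles S.p.A.
Chain via Ridgefield Group plc → Orion Realty LP → Northgate Ventures LLC (R3): 100% × 27% × 19% × 29% = 1.4877% of Cobalt Textiles S.p.A.
Aggregating (R2): 5.74992% + 1.4877% = 7.23762%.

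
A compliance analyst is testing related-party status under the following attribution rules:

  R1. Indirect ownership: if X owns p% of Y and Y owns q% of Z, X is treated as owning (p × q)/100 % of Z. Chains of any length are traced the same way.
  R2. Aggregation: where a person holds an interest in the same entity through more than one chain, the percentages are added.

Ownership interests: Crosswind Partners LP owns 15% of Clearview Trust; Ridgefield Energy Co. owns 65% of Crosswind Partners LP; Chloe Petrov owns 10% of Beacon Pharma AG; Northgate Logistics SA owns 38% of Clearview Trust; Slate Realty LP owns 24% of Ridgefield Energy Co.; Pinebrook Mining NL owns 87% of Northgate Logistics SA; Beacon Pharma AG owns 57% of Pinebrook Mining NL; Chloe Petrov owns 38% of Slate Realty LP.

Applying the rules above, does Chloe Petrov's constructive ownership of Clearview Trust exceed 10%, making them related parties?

No

Chain via Beacon Pharma AG → Pinebrook Mining NL → Northgate Logistics SA (R1): 10% × 57% × 87% × 38% = 1.88442% of Clearview Trust.
Chain via Slate Realty LP → Ridgefield Energy Co. → Crosswind Partners LP (R1): 38% × 24% × 65% × 15% = 0.8892% of Clearview Trust.
Aggregating (R2): 1.88442% + 0.8892% = 2.77362%.
2.77362% does not exceed the 10% threshold, so Chloe is not a related party to Clearview Trust.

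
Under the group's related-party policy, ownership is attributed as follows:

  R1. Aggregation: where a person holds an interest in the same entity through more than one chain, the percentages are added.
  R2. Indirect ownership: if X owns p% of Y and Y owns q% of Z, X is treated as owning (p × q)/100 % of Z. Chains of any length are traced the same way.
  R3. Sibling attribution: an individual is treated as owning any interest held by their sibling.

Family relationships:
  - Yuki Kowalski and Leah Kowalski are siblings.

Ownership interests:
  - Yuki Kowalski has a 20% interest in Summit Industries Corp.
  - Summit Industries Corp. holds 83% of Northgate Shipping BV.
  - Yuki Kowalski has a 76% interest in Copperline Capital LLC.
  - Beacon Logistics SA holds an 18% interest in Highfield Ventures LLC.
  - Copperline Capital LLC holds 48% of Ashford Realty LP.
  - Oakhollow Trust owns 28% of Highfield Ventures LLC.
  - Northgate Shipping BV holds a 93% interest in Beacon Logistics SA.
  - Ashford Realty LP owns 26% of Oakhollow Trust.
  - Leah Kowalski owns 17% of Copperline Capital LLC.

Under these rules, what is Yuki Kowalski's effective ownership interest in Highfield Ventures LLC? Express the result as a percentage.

6.028632%

By sibling attribution (R3), Yuki Kowalski is treated as also owning Leah Kowalski's interest in Copperline Capital LLC, giving 76% + 17% = 93%.
Chain via Summit Industries Corp. → Northgate Shipping BV → Beacon Logistics SA (R2): 20% × 83% × 93% × 18% = 2.77884% of Highfield Ventures LLC.
Chain via Copperline Capital LLC → Ashford Realty LP → Oakhollow Trust (R2): 93% × 48% × 26% × 28% = 3.249792% of Highfield Ventures LLC.
Aggregating (R1): 2.77884% + 3.249792% = 6.028632%.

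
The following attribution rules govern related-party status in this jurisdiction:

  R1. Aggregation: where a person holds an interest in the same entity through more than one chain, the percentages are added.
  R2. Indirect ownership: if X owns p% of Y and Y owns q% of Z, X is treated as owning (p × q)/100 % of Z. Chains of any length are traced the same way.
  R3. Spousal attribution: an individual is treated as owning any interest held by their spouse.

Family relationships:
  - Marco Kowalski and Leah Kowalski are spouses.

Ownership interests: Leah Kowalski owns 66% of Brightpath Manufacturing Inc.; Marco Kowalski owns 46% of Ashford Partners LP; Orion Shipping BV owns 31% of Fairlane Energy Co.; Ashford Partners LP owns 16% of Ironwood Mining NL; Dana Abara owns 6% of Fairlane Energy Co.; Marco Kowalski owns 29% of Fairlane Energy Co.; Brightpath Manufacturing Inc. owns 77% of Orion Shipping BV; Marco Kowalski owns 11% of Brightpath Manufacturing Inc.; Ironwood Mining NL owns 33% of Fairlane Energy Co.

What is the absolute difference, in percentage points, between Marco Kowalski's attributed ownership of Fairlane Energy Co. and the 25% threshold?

By spousal attribution (R3), Marco Kowalski is treated as also owning Leah Kowalski's interest in Brightpath Manufacturing Inc, giving 11% + 66% = 77%.
Chain via Brightpath Manufacturing Inc. → Orion Shipping BV (R2): 77% × 77% × 31% = 18.3799% of Fairlane Energy Co.
Chain via Ashford Partners LP → Ironwood Mining NL (R2): 46% × 16% × 33% = 2.4288% of Fairlane Energy Co.
Direct interest in Fairlane Energy Co: 29%.
Aggregating (R1): 18.3799% + 2.4288% + 29% = 49.8087%.
49.8087% exceeds the 25% threshold by 24.8087 percentage points.

24.8087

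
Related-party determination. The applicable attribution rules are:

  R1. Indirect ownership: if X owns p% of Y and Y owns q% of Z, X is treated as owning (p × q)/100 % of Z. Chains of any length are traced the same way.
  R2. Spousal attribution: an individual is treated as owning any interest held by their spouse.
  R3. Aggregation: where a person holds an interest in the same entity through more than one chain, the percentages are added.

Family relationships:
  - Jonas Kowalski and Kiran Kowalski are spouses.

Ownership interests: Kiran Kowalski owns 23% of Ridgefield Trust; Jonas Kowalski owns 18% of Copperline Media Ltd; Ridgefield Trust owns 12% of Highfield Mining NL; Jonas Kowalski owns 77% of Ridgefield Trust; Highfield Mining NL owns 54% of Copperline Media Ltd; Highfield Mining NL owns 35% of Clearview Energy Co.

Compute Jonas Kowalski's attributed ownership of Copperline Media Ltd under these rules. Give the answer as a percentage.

24.48%

By spousal attribution (R2), Jonas Kowalski is treated as also owning Kiran Kowalski's interest in Ridgefield Trust, giving 77% + 23% = 100%.
Chain via Ridgefield Trust → Highfield Mining NL (R1): 100% × 12% × 54% = 6.48% of Copperline Media Ltd.
Direct interest in Copperline Media Ltd: 18%.
Aggregating (R3): 6.48% + 18% = 24.48%.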